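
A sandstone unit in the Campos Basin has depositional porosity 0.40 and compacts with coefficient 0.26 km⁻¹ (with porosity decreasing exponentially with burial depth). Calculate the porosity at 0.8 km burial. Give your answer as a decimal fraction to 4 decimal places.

0.3249

n = n₀·exp(−c·d) = 0.4 × exp(−0.26 × 0.8) = 0.4 × exp(−0.208)
  = 0.4 × 0.8122 = 0.3249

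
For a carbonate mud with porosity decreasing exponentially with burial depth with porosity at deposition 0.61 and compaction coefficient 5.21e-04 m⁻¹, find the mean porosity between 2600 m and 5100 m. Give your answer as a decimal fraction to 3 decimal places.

Working in km (1 km = 1000 m; k in km⁻¹ = k in m⁻¹ × 1000):
⟨phi⟩ = (1/(Z₂−Z₁)) ∫ phi₀ e^(−kZ) dZ = phi₀·(e^(−k·Z₁) − e^(−k·Z₂)) / (k·(Z₂−Z₁))
e^(−0.521×2.6) = 0.2581; e^(−0.521×5.1) = 0.0702
⟨phi⟩ = 0.61 × (0.2581 − 0.0702) / (0.521 × 2.5) = 0.61 × 0.1443 = 0.0880

0.088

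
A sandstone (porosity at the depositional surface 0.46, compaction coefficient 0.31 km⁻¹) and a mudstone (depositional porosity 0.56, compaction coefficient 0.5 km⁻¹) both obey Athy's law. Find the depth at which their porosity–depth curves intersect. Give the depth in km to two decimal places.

1.04 km

Set n₀ₐ e^(−kₐz) = n₀ᵦ e^(−kᵦz) ⇒ ln(n₀ₐ/n₀ᵦ) = (kₐ − kᵦ)·z
z = ln(0.46/0.56) / (0.31 − 0.5) = -0.1967 / -0.19 = 1.035 km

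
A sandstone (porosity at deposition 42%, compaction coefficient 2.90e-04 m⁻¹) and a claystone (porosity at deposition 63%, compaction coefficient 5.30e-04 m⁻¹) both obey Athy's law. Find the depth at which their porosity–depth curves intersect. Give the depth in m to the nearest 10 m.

1690 m

Working in km (1 km = 1000 m; c in km⁻¹ = c in m⁻¹ × 1000):
Set n₀ₐ e^(−cₐZ) = n₀ᵦ e^(−cᵦZ) ⇒ ln(n₀ₐ/n₀ᵦ) = (cₐ − cᵦ)·Z
Z = ln(0.42/0.63) / (0.29 − 0.53) = -0.4055 / -0.24 = 1.689 km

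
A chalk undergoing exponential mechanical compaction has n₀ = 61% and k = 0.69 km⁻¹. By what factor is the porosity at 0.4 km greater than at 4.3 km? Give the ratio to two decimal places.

n(z₁)/n(z₂) = e^(−k·z₁)/e^(−k·z₂) = e^{k(z₂−z₁)}
= exp(0.69 × 3.9) = exp(2.691) = 14.7464

14.75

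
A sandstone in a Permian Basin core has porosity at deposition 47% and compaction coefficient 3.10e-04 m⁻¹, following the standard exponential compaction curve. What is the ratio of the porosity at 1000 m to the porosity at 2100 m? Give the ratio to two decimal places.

Working in km (1 km = 1000 m; β in km⁻¹ = β in m⁻¹ × 1000):
n(Z₁)/n(Z₂) = e^(−β·Z₁)/e^(−β·Z₂) = e^{β(Z₂−Z₁)}
= exp(0.31 × 1.1) = exp(0.341) = 1.4064

1.41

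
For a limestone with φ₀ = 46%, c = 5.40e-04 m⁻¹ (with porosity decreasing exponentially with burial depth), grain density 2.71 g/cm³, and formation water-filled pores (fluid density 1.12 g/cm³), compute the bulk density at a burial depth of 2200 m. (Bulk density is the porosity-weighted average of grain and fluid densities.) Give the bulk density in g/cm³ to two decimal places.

Working in km (1 km = 1000 m; c in km⁻¹ = c in m⁻¹ × 1000):
Porosity at depth: φ = 0.46·exp(−0.54×2.2) = 0.46×0.3048 = 0.1402
Bulk density: ρ_b = (1−φ)ρ_g + φ·ρ_f = 0.8598×2.71 + 0.1402×1.12
       = 2.330 + 0.157 = 2.487 g/cm³

2.49 g/cm³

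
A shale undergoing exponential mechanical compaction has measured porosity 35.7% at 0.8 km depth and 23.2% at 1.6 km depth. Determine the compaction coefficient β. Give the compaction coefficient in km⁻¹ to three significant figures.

0.539 km⁻¹

Athy: phi(Z) = phi₀ e^(−βZ) ⇒ phi₁/phi₂ = e^{β(Z₂−Z₁)} ⇒ β = ln(phi₁/phi₂)/(Z₂−Z₁)
β = ln(0.357/0.232) / (1.6 − 0.8) = ln(1.539) / 0.8 = 0.4310 / 0.8 = 0.5387 km⁻¹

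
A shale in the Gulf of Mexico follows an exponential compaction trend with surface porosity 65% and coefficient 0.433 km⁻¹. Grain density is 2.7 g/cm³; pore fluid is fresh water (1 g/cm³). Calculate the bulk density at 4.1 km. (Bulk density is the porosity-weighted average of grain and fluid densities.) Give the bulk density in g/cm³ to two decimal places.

Porosity at depth: φ = 0.65·exp(−0.433×4.1) = 0.65×0.1694 = 0.1101
Bulk density: ρ_b = (1−φ)ρ_g + φ·ρ_f = 0.8899×2.7 + 0.1101×1
       = 2.403 + 0.110 = 2.513 g/cm³

2.51 g/cm³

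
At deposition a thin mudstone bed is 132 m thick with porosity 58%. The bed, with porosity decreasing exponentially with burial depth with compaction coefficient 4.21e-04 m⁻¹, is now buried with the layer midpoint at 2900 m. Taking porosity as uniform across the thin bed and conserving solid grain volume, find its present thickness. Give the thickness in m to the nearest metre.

67 m

Working in km (1 km = 1000 m; k in km⁻¹ = k in m⁻¹ × 1000):
Porosity at 2.9 km: φ = 0.58·exp(−0.421×2.9) = 0.1711
Solid-volume conservation: h(1−φ) = h₀(1−φ₀) ⇒ h = h₀·(1−φ₀)/(1−φ)
h = 0.132 × (1 − 0.58)/(1 − 0.1711) = 0.132 × 0.5067 = 0.0669 km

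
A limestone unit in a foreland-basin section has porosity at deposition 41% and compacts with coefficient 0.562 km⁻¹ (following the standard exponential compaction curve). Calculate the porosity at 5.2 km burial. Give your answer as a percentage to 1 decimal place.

n = n₀·exp(−c·d) = 0.41 × exp(−0.562 × 5.2) = 0.41 × exp(−2.922)
  = 0.41 × 0.0538 = 0.0221

2.2%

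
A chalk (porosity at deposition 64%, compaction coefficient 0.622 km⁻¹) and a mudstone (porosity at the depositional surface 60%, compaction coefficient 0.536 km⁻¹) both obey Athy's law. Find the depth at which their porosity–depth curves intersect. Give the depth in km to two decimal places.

Set n₀ₐ e^(−βₐZ) = n₀ᵦ e^(−βᵦZ) ⇒ ln(n₀ₐ/n₀ᵦ) = (βₐ − βᵦ)·Z
Z = ln(0.64/0.6) / (0.622 − 0.536) = 0.0645 / 0.086 = 0.750 km

0.75 km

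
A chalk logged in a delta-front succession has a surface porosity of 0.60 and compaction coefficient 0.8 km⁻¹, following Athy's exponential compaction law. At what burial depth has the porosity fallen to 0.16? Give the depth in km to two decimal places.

1.65 km

Invert Athy's law: d = ln(φ₀/φ) / k
d = ln(0.6/0.16) / 0.8 = ln(3.75) / 0.8 = 1.3218 / 0.8 = 1.652 km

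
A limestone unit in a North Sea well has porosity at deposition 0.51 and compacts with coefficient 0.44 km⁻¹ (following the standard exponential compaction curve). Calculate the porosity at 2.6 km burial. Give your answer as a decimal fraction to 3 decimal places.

φ = φ₀·exp(−k·z) = 0.51 × exp(−0.44 × 2.6) = 0.51 × exp(−1.144)
  = 0.51 × 0.3185 = 0.1625

0.162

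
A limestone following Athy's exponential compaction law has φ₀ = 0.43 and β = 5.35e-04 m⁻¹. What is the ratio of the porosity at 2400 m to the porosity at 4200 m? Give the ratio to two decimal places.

2.62

Working in km (1 km = 1000 m; β in km⁻¹ = β in m⁻¹ × 1000):
φ(Z₁)/φ(Z₂) = e^(−β·Z₁)/e^(−β·Z₂) = e^{β(Z₂−Z₁)}
= exp(0.535 × 1.8) = exp(0.963) = 2.6195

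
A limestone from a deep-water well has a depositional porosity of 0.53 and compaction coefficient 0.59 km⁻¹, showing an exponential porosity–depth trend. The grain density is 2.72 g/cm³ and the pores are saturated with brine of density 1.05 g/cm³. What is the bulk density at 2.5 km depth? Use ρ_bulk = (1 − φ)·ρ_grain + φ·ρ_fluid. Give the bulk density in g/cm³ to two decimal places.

Porosity at depth: φ = 0.53·exp(−0.59×2.5) = 0.53×0.2288 = 0.1213
Bulk density: ρ_b = (1−φ)ρ_g + φ·ρ_f = 0.8787×2.72 + 0.1213×1.05
       = 2.390 + 0.127 = 2.518 g/cm³

2.52 g/cm³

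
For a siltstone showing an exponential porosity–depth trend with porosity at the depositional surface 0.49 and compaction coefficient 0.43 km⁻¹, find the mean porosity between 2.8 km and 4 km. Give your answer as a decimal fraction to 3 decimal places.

0.115

⟨φ⟩ = (1/(z₂−z₁)) ∫ φ₀ e^(−kz) dz = φ₀·(e^(−k·z₁) − e^(−k·z₂)) / (k·(z₂−z₁))
e^(−0.43×2.8) = 0.3000; e^(−0.43×4) = 0.1791
⟨φ⟩ = 0.49 × (0.3000 − 0.1791) / (0.43 × 1.2) = 0.49 × 0.2344 = 0.1148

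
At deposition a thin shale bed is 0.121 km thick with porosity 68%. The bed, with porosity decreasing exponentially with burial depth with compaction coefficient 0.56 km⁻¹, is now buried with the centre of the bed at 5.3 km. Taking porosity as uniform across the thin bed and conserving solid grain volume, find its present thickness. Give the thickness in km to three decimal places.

0.040 km

Porosity at 5.3 km: φ = 0.68·exp(−0.56×5.3) = 0.0350
Solid-volume conservation: h(1−φ) = h₀(1−φ₀) ⇒ h = h₀·(1−φ₀)/(1−φ)
h = 0.121 × (1 − 0.68)/(1 − 0.0350) = 0.121 × 0.3316 = 0.0401 km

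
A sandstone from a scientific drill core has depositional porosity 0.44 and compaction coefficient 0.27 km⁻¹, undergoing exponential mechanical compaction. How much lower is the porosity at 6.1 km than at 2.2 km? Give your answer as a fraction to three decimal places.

phi(2.2) = 0.44·e^(−0.27×2.2) = 0.2429
phi(6.1) = 0.44·e^(−0.27×6.1) = 0.0848
Δphi = 0.2429 − 0.0848 = 0.1582

0.158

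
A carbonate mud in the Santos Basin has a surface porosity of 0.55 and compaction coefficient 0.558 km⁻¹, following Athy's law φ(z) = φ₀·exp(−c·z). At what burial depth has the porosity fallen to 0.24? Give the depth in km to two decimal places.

1.49 km

Invert Athy's law: z = ln(φ₀/φ) / c
z = ln(0.55/0.24) / 0.558 = ln(2.292) / 0.558 = 0.8293 / 0.558 = 1.486 km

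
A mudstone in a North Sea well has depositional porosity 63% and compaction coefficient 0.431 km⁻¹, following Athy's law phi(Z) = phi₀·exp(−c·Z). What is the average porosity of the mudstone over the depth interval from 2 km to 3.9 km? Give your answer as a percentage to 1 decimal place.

18.2%

⟨phi⟩ = (1/(Z₂−Z₁)) ∫ phi₀ e^(−cZ) dZ = phi₀·(e^(−c·Z₁) − e^(−c·Z₂)) / (c·(Z₂−Z₁))
e^(−0.431×2) = 0.4223; e^(−0.431×3.9) = 0.1862
⟨phi⟩ = 0.63 × (0.4223 − 0.1862) / (0.431 × 1.9) = 0.63 × 0.2883 = 0.1816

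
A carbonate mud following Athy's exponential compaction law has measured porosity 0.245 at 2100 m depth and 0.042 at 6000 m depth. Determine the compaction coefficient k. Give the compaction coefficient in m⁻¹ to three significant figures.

0.000452 m⁻¹

Working in km (1 km = 1000 m; k in km⁻¹ = k in m⁻¹ × 1000):
Athy: φ(d) = φ₀ e^(−kd) ⇒ φ₁/φ₂ = e^{k(d₂−d₁)} ⇒ k = ln(φ₁/φ₂)/(d₂−d₁)
k = ln(0.245/0.042) / (6 − 2.1) = ln(5.833) / 3.9 = 1.7636 / 3.9 = 0.4522 km⁻¹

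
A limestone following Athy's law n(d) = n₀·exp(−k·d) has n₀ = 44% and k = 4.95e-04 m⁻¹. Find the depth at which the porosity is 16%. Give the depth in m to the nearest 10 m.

2040 m

Working in km (1 km = 1000 m; k in km⁻¹ = k in m⁻¹ × 1000):
Invert Athy's law: d = ln(n₀/n) / k
d = ln(0.44/0.16) / 0.495 = ln(2.75) / 0.495 = 1.0116 / 0.495 = 2.044 km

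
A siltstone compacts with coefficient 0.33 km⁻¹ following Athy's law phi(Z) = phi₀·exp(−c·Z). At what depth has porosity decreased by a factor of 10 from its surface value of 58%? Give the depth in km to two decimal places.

6.98 km

phi/phi₀ = 1/10 ⇒ exp(−c·Z) = 1/10 ⇒ Z = ln(10) / c
Z = 2.3026 / 0.33 = 6.978 km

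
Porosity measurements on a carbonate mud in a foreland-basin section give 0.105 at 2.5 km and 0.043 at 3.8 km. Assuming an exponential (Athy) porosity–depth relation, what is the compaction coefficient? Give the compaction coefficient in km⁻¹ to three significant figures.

0.687 km⁻¹

Athy: n(Z) = n₀ e^(−cZ) ⇒ n₁/n₂ = e^{c(Z₂−Z₁)} ⇒ c = ln(n₁/n₂)/(Z₂−Z₁)
c = ln(0.105/0.043) / (3.8 − 2.5) = ln(2.442) / 1.3 = 0.8928 / 1.3 = 0.6867 km⁻¹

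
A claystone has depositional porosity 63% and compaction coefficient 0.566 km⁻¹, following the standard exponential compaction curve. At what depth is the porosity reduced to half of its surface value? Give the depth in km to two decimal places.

1.22 km

φ/φ₀ = 1/2 ⇒ exp(−k·d) = 1/2 ⇒ d = ln(2) / k
d = 0.6931 / 0.566 = 1.225 km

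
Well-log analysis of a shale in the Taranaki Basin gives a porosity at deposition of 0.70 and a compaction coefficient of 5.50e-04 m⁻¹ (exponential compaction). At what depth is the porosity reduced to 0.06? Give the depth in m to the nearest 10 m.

Working in km (1 km = 1000 m; c in km⁻¹ = c in m⁻¹ × 1000):
Invert Athy's law: d = ln(φ₀/φ) / c
d = ln(0.7/0.06) / 0.55 = ln(11.67) / 0.55 = 2.4567 / 0.55 = 4.467 km

4470 m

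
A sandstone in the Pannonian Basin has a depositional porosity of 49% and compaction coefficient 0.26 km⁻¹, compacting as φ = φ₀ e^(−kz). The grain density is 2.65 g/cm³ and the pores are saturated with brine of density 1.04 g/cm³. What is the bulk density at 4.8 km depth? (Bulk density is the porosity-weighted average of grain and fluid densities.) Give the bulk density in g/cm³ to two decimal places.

Porosity at depth: φ = 0.49·exp(−0.26×4.8) = 0.49×0.2871 = 0.1407
Bulk density: ρ_b = (1−φ)ρ_g + φ·ρ_f = 0.8593×2.65 + 0.1407×1.04
       = 2.277 + 0.146 = 2.424 g/cm³

2.42 g/cm³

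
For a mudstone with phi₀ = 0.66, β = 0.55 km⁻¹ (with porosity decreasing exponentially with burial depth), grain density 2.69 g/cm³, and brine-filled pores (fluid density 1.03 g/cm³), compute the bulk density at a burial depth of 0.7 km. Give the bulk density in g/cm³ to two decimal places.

Porosity at depth: phi = 0.66·exp(−0.55×0.7) = 0.66×0.6805 = 0.4491
Bulk density: ρ_b = (1−phi)ρ_g + phi·ρ_f = 0.5509×2.69 + 0.4491×1.03
       = 1.482 + 0.463 = 1.944 g/cm³

1.94 g/cm³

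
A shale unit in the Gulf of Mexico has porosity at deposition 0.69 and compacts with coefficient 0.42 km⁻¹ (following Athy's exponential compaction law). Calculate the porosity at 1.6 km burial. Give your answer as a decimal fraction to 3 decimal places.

phi = phi₀·exp(−k·d) = 0.69 × exp(−0.42 × 1.6) = 0.69 × exp(−0.672)
  = 0.69 × 0.5107 = 0.3524

0.352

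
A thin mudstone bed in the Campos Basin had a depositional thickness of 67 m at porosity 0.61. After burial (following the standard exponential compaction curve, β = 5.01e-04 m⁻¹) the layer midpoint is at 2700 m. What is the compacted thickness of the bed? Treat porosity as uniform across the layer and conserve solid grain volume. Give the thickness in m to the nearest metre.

Working in km (1 km = 1000 m; β in km⁻¹ = β in m⁻¹ × 1000):
Porosity at 2.7 km: φ = 0.61·exp(−0.501×2.7) = 0.1577
Solid-volume conservation: h(1−φ) = h₀(1−φ₀) ⇒ h = h₀·(1−φ₀)/(1−φ)
h = 0.067 × (1 − 0.61)/(1 − 0.1577) = 0.067 × 0.4630 = 0.0310 km

31 m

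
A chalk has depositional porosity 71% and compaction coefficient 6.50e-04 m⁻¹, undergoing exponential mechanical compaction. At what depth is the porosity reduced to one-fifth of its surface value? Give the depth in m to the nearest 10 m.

2480 m

Working in km (1 km = 1000 m; k in km⁻¹ = k in m⁻¹ × 1000):
φ/φ₀ = 1/5 ⇒ exp(−k·d) = 1/5 ⇒ d = ln(5) / k
d = 1.6094 / 0.65 = 2.476 km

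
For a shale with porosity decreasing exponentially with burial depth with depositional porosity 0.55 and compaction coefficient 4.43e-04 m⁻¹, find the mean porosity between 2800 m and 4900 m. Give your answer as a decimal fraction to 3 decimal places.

Working in km (1 km = 1000 m; β in km⁻¹ = β in m⁻¹ × 1000):
⟨phi⟩ = (1/(Z₂−Z₁)) ∫ phi₀ e^(−βZ) dZ = phi₀·(e^(−β·Z₁) − e^(−β·Z₂)) / (β·(Z₂−Z₁))
e^(−0.443×2.8) = 0.2893; e^(−0.443×4.9) = 0.1141
⟨phi⟩ = 0.55 × (0.2893 − 0.1141) / (0.443 × 2.1) = 0.55 × 0.1883 = 0.1036

0.104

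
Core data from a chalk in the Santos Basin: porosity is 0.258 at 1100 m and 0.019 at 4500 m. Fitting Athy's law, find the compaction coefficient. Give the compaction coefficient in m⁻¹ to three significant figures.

0.000767 m⁻¹

Working in km (1 km = 1000 m; c in km⁻¹ = c in m⁻¹ × 1000):
Athy: n(z) = n₀ e^(−cz) ⇒ n₁/n₂ = e^{c(z₂−z₁)} ⇒ c = ln(n₁/n₂)/(z₂−z₁)
c = ln(0.258/0.019) / (4.5 − 1.1) = ln(13.58) / 3.4 = 2.6085 / 3.4 = 0.7672 km⁻¹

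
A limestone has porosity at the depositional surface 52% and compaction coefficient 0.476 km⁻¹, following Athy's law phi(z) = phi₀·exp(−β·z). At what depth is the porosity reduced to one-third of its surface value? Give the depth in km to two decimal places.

phi/phi₀ = 1/3 ⇒ exp(−β·z) = 1/3 ⇒ z = ln(3) / β
z = 1.0986 / 0.476 = 2.308 km

2.31 km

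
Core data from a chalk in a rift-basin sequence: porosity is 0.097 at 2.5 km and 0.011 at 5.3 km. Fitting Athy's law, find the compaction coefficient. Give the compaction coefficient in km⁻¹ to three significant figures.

Athy: n(d) = n₀ e^(−βd) ⇒ n₁/n₂ = e^{β(d₂−d₁)} ⇒ β = ln(n₁/n₂)/(d₂−d₁)
β = ln(0.097/0.011) / (5.3 − 2.5) = ln(8.818) / 2.8 = 2.1768 / 2.8 = 0.7774 km⁻¹

0.777 km⁻¹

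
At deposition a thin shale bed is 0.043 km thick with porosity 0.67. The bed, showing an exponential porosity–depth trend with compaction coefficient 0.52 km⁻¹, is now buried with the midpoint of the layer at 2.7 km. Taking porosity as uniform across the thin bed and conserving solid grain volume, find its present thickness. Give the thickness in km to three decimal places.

Porosity at 2.7 km: phi = 0.67·exp(−0.52×2.7) = 0.1646
Solid-volume conservation: h(1−phi) = h₀(1−phi₀) ⇒ h = h₀·(1−phi₀)/(1−phi)
h = 0.043 × (1 − 0.67)/(1 − 0.1646) = 0.043 × 0.3950 = 0.0170 km

0.017 km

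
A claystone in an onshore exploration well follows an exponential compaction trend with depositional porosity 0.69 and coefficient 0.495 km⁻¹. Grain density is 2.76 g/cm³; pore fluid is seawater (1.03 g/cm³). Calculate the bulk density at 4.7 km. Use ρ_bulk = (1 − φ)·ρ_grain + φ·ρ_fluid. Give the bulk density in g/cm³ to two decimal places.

2.64 g/cm³

Porosity at depth: phi = 0.69·exp(−0.495×4.7) = 0.69×0.0976 = 0.0674
Bulk density: ρ_b = (1−phi)ρ_g + phi·ρ_f = 0.9326×2.76 + 0.0674×1.03
       = 2.574 + 0.069 = 2.643 g/cm³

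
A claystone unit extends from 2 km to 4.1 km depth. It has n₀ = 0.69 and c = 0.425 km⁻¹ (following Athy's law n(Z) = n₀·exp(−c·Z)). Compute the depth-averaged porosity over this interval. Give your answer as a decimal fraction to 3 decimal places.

⟨n⟩ = (1/(Z₂−Z₁)) ∫ n₀ e^(−cZ) dZ = n₀·(e^(−c·Z₁) − e^(−c·Z₂)) / (c·(Z₂−Z₁))
e^(−0.425×2) = 0.4274; e^(−0.425×4.1) = 0.1751
⟨n⟩ = 0.69 × (0.4274 − 0.1751) / (0.425 × 2.1) = 0.69 × 0.2827 = 0.1951

0.195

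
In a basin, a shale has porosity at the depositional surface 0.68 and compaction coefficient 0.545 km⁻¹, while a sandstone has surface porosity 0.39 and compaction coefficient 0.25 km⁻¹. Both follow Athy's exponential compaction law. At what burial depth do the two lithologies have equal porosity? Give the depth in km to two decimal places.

1.88 km

Set n₀ₐ e^(−kₐz) = n₀ᵦ e^(−kᵦz) ⇒ ln(n₀ₐ/n₀ᵦ) = (kₐ − kᵦ)·z
z = ln(0.68/0.39) / (0.545 − 0.25) = 0.5559 / 0.295 = 1.885 km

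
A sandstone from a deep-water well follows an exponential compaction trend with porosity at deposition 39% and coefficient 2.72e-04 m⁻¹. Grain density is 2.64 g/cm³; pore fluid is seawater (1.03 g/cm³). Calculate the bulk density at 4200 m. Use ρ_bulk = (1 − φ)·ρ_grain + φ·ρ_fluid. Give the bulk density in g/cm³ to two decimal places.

2.44 g/cm³

Working in km (1 km = 1000 m; k in km⁻¹ = k in m⁻¹ × 1000):
Porosity at depth: n = 0.39·exp(−0.272×4.2) = 0.39×0.3191 = 0.1244
Bulk density: ρ_b = (1−n)ρ_g + n·ρ_f = 0.8756×2.64 + 0.1244×1.03
       = 2.312 + 0.128 = 2.440 g/cm³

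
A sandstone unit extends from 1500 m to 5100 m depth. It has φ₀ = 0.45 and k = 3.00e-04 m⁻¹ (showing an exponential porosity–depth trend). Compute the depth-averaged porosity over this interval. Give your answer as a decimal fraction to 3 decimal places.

0.175

Working in km (1 km = 1000 m; k in km⁻¹ = k in m⁻¹ × 1000):
⟨φ⟩ = (1/(Z₂−Z₁)) ∫ φ₀ e^(−kZ) dZ = φ₀·(e^(−k·Z₁) − e^(−k·Z₂)) / (k·(Z₂−Z₁))
e^(−0.3×1.5) = 0.6376; e^(−0.3×5.1) = 0.2165
⟨φ⟩ = 0.45 × (0.6376 − 0.2165) / (0.3 × 3.6) = 0.45 × 0.3899 = 0.1755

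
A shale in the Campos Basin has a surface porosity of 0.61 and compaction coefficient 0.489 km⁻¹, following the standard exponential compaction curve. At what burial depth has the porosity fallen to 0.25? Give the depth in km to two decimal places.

1.82 km

Invert Athy's law: z = ln(φ₀/φ) / β
z = ln(0.61/0.25) / 0.489 = ln(2.44) / 0.489 = 0.8920 / 0.489 = 1.824 km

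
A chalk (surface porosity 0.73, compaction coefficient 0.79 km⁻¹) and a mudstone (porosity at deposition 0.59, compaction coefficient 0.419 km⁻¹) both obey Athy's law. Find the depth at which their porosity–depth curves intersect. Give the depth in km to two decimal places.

0.57 km

Set n₀ₐ e^(−kₐd) = n₀ᵦ e^(−kᵦd) ⇒ ln(n₀ₐ/n₀ᵦ) = (kₐ − kᵦ)·d
d = ln(0.73/0.59) / (0.79 − 0.419) = 0.2129 / 0.371 = 0.574 km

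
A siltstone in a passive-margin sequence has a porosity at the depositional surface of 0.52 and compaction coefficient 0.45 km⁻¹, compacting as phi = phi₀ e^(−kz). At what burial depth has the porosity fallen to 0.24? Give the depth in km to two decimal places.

Invert Athy's law: z = ln(phi₀/phi) / k
z = ln(0.52/0.24) / 0.45 = ln(2.167) / 0.45 = 0.7732 / 0.45 = 1.718 km

1.72 km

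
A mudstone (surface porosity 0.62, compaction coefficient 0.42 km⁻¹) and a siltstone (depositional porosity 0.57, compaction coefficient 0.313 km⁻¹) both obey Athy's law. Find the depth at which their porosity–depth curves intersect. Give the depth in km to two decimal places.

Set φ₀ₐ e^(−βₐz) = φ₀ᵦ e^(−βᵦz) ⇒ ln(φ₀ₐ/φ₀ᵦ) = (βₐ − βᵦ)·z
z = ln(0.62/0.57) / (0.42 − 0.313) = 0.0841 / 0.107 = 0.786 km

0.79 km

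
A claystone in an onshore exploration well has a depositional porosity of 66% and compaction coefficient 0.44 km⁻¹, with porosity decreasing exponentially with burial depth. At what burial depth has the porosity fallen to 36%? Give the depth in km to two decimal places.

Invert Athy's law: d = ln(φ₀/φ) / c
d = ln(0.66/0.36) / 0.44 = ln(1.833) / 0.44 = 0.6061 / 0.44 = 1.378 km

1.38 km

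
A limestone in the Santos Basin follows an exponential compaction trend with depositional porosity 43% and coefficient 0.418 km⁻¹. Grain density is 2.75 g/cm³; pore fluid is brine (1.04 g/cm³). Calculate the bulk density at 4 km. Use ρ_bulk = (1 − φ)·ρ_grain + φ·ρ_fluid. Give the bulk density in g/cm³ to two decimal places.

2.61 g/cm³

Porosity at depth: n = 0.43·exp(−0.418×4) = 0.43×0.1879 = 0.0808
Bulk density: ρ_b = (1−n)ρ_g + n·ρ_f = 0.9192×2.75 + 0.0808×1.04
       = 2.528 + 0.084 = 2.612 g/cm³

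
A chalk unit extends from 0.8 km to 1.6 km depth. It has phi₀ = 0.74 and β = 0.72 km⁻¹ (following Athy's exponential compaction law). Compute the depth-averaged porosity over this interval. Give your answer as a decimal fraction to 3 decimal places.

⟨phi⟩ = (1/(z₂−z₁)) ∫ phi₀ e^(−βz) dz = phi₀·(e^(−β·z₁) − e^(−β·z₂)) / (β·(z₂−z₁))
e^(−0.72×0.8) = 0.5621; e^(−0.72×1.6) = 0.3160
⟨phi⟩ = 0.74 × (0.5621 − 0.3160) / (0.72 × 0.8) = 0.74 × 0.4273 = 0.3162

0.316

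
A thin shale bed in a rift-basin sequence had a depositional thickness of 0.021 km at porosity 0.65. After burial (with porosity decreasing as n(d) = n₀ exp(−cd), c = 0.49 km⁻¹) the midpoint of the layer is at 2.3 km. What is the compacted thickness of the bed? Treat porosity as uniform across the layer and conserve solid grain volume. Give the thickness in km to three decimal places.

0.009 km

Porosity at 2.3 km: n = 0.65·exp(−0.49×2.3) = 0.2106
Solid-volume conservation: h(1−n) = h₀(1−n₀) ⇒ h = h₀·(1−n₀)/(1−n)
h = 0.021 × (1 − 0.65)/(1 − 0.2106) = 0.021 × 0.4434 = 0.0093 km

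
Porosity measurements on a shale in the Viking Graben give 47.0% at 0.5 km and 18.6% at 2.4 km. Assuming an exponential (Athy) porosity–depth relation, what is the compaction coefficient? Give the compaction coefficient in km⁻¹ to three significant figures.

0.488 km⁻¹

Athy: φ(z) = φ₀ e^(−cz) ⇒ φ₁/φ₂ = e^{c(z₂−z₁)} ⇒ c = ln(φ₁/φ₂)/(z₂−z₁)
c = ln(0.47/0.186) / (2.4 − 0.5) = ln(2.527) / 1.9 = 0.9270 / 1.9 = 0.4879 km⁻¹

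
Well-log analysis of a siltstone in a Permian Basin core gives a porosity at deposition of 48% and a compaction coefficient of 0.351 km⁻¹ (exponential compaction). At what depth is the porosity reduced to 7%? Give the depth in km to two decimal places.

Invert Athy's law: z = ln(phi₀/phi) / β
z = ln(0.48/0.07) / 0.351 = ln(6.857) / 0.351 = 1.9253 / 0.351 = 5.485 km

5.49 km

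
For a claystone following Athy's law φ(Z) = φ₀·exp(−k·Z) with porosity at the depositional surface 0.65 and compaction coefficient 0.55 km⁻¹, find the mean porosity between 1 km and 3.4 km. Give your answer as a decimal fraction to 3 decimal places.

0.208

⟨φ⟩ = (1/(Z₂−Z₁)) ∫ φ₀ e^(−kZ) dZ = φ₀·(e^(−k·Z₁) − e^(−k·Z₂)) / (k·(Z₂−Z₁))
e^(−0.55×1) = 0.5769; e^(−0.55×3.4) = 0.1541
⟨φ⟩ = 0.65 × (0.5769 − 0.1541) / (0.55 × 2.4) = 0.65 × 0.3203 = 0.2082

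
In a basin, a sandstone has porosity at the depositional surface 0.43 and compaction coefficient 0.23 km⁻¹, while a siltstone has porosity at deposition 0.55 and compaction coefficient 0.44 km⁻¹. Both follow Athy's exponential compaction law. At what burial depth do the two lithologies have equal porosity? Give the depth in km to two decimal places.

Set n₀ₐ e^(−cₐZ) = n₀ᵦ e^(−cᵦZ) ⇒ ln(n₀ₐ/n₀ᵦ) = (cₐ − cᵦ)·Z
Z = ln(0.43/0.55) / (0.23 − 0.44) = -0.2461 / -0.21 = 1.172 km

1.17 km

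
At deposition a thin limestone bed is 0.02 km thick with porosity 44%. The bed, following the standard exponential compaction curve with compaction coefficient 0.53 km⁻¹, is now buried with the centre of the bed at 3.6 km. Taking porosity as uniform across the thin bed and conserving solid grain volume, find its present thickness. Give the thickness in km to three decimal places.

Porosity at 3.6 km: phi = 0.44·exp(−0.53×3.6) = 0.0653
Solid-volume conservation: h(1−phi) = h₀(1−phi₀) ⇒ h = h₀·(1−phi₀)/(1−phi)
h = 0.02 × (1 − 0.44)/(1 − 0.0653) = 0.02 × 0.5991 = 0.0120 km

0.012 km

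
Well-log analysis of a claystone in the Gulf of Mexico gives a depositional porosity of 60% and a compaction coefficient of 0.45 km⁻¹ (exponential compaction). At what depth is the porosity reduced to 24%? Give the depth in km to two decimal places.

Invert Athy's law: Z = ln(phi₀/phi) / k
Z = ln(0.6/0.24) / 0.45 = ln(2.5) / 0.45 = 0.9163 / 0.45 = 2.036 km

2.04 km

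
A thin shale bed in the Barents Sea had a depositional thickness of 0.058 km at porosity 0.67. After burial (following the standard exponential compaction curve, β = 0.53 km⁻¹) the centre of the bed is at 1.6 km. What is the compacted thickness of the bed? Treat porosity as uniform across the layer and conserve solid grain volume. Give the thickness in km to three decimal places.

Porosity at 1.6 km: φ = 0.67·exp(−0.53×1.6) = 0.2869
Solid-volume conservation: h(1−φ) = h₀(1−φ₀) ⇒ h = h₀·(1−φ₀)/(1−φ)
h = 0.058 × (1 − 0.67)/(1 − 0.2869) = 0.058 × 0.4628 = 0.0268 km

0.027 km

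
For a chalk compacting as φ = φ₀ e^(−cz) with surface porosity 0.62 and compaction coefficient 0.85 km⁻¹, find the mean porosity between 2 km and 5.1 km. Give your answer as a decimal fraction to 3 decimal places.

0.040

⟨φ⟩ = (1/(z₂−z₁)) ∫ φ₀ e^(−cz) dz = φ₀·(e^(−c·z₁) − e^(−c·z₂)) / (c·(z₂−z₁))
e^(−0.85×2) = 0.1827; e^(−0.85×5.1) = 0.0131
⟨φ⟩ = 0.62 × (0.1827 − 0.0131) / (0.85 × 3.1) = 0.62 × 0.0644 = 0.0399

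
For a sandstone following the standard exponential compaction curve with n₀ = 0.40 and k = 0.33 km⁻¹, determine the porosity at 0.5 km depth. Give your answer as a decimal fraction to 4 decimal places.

n = n₀·exp(−k·d) = 0.4 × exp(−0.33 × 0.5) = 0.4 × exp(−0.165)
  = 0.4 × 0.8479 = 0.3392

0.3392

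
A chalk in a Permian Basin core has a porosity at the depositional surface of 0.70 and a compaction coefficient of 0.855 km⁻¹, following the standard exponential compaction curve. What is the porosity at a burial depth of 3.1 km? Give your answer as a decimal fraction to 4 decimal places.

n = n₀·exp(−c·Z) = 0.7 × exp(−0.855 × 3.1) = 0.7 × exp(−2.651)
  = 0.7 × 0.0706 = 0.0494

0.0494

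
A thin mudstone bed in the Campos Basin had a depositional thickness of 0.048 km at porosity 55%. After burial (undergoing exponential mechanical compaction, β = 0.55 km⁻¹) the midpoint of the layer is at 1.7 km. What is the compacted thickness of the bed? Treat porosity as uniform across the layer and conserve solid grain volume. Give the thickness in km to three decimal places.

Porosity at 1.7 km: φ = 0.55·exp(−0.55×1.7) = 0.2159
Solid-volume conservation: h(1−φ) = h₀(1−φ₀) ⇒ h = h₀·(1−φ₀)/(1−φ)
h = 0.048 × (1 − 0.55)/(1 − 0.2159) = 0.048 × 0.5739 = 0.0275 km

0.028 km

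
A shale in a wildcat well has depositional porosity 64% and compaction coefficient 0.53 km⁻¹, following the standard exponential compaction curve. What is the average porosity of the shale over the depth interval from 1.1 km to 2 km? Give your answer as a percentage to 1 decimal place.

⟨phi⟩ = (1/(z₂−z₁)) ∫ phi₀ e^(−cz) dz = phi₀·(e^(−c·z₁) − e^(−c·z₂)) / (c·(z₂−z₁))
e^(−0.53×1.1) = 0.5582; e^(−0.53×2) = 0.3465
⟨phi⟩ = 0.64 × (0.5582 − 0.3465) / (0.53 × 0.9) = 0.64 × 0.4440 = 0.2841

28.4%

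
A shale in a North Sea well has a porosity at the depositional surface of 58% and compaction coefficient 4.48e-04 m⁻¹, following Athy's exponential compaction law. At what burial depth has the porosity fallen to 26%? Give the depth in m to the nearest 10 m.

1790 m

Working in km (1 km = 1000 m; k in km⁻¹ = k in m⁻¹ × 1000):
Invert Athy's law: z = ln(φ₀/φ) / k
z = ln(0.58/0.26) / 0.448 = ln(2.231) / 0.448 = 0.8023 / 0.448 = 1.791 km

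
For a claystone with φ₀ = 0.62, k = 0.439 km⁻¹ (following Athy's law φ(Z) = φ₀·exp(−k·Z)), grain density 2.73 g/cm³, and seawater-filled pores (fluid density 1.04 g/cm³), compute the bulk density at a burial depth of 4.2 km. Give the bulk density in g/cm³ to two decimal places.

Porosity at depth: φ = 0.62·exp(−0.439×4.2) = 0.62×0.1582 = 0.0981
Bulk density: ρ_b = (1−φ)ρ_g + φ·ρ_f = 0.9019×2.73 + 0.0981×1.04
       = 2.462 + 0.102 = 2.564 g/cm³

2.56 g/cm³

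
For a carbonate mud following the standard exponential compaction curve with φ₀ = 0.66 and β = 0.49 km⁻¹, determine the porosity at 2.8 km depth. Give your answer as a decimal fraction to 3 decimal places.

φ = φ₀·exp(−β·z) = 0.66 × exp(−0.49 × 2.8) = 0.66 × exp(−1.372)
  = 0.66 × 0.2536 = 0.1674

0.167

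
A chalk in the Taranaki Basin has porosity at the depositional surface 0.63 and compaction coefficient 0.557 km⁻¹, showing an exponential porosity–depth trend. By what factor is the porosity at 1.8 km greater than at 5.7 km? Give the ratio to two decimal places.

phi(d₁)/phi(d₂) = e^(−c·d₁)/e^(−c·d₂) = e^{c(d₂−d₁)}
= exp(0.557 × 3.9) = exp(2.172) = 8.7785

8.78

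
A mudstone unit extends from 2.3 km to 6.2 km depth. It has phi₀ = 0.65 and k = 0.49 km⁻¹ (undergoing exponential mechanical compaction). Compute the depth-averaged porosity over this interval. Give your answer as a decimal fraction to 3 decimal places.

0.094

⟨phi⟩ = (1/(d₂−d₁)) ∫ phi₀ e^(−kd) dd = phi₀·(e^(−k·d₁) − e^(−k·d₂)) / (k·(d₂−d₁))
e^(−0.49×2.3) = 0.3240; e^(−0.49×6.2) = 0.0479
⟨phi⟩ = 0.65 × (0.3240 − 0.0479) / (0.49 × 3.9) = 0.65 × 0.1445 = 0.0939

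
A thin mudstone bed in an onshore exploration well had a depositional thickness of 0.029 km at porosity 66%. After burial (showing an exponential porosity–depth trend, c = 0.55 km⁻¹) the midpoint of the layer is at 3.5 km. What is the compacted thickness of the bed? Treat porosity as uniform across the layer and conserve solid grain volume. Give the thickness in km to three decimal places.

0.011 km

Porosity at 3.5 km: φ = 0.66·exp(−0.55×3.5) = 0.0963
Solid-volume conservation: h(1−φ) = h₀(1−φ₀) ⇒ h = h₀·(1−φ₀)/(1−φ)
h = 0.029 × (1 − 0.66)/(1 − 0.0963) = 0.029 × 0.3762 = 0.0109 km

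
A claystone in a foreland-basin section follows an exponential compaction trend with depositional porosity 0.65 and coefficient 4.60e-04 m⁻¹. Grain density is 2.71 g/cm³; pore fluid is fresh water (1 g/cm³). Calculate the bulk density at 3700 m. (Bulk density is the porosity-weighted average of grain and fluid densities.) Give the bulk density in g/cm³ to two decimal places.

2.51 g/cm³

Working in km (1 km = 1000 m; k in km⁻¹ = k in m⁻¹ × 1000):
Porosity at depth: φ = 0.65·exp(−0.46×3.7) = 0.65×0.1823 = 0.1185
Bulk density: ρ_b = (1−φ)ρ_g + φ·ρ_f = 0.8815×2.71 + 0.1185×1
       = 2.389 + 0.119 = 2.507 g/cm³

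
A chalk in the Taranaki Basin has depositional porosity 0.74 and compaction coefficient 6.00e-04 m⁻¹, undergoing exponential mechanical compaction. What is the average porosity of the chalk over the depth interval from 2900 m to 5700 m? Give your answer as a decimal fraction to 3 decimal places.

0.063

Working in km (1 km = 1000 m; c in km⁻¹ = c in m⁻¹ × 1000):
⟨phi⟩ = (1/(d₂−d₁)) ∫ phi₀ e^(−cd) dd = phi₀·(e^(−c·d₁) − e^(−c·d₂)) / (c·(d₂−d₁))
e^(−0.6×2.9) = 0.1755; e^(−0.6×5.7) = 0.0327
⟨phi⟩ = 0.74 × (0.1755 − 0.0327) / (0.6 × 2.8) = 0.74 × 0.0850 = 0.0629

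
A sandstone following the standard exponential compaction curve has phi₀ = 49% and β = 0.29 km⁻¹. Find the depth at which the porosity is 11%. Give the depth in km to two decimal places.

5.15 km

Invert Athy's law: Z = ln(phi₀/phi) / β
Z = ln(0.49/0.11) / 0.29 = ln(4.455) / 0.29 = 1.4939 / 0.29 = 5.151 km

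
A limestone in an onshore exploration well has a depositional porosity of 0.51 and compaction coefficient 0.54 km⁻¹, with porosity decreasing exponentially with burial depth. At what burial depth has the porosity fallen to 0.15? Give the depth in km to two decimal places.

Invert Athy's law: Z = ln(n₀/n) / k
Z = ln(0.51/0.15) / 0.54 = ln(3.4) / 0.54 = 1.2238 / 0.54 = 2.266 km

2.27 km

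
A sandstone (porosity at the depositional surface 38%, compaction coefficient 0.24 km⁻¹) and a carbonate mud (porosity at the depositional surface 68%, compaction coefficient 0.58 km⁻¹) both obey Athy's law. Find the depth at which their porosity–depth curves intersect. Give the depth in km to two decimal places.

1.71 km

Set φ₀ₐ e^(−βₐZ) = φ₀ᵦ e^(−βᵦZ) ⇒ ln(φ₀ₐ/φ₀ᵦ) = (βₐ − βᵦ)·Z
Z = ln(0.38/0.68) / (0.24 − 0.58) = -0.5819 / -0.34 = 1.712 km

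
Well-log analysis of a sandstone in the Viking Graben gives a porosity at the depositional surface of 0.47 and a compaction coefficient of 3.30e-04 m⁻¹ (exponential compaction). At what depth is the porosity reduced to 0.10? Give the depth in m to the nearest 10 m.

4690 m

Working in km (1 km = 1000 m; β in km⁻¹ = β in m⁻¹ × 1000):
Invert Athy's law: z = ln(phi₀/phi) / β
z = ln(0.47/0.1) / 0.33 = ln(4.7) / 0.33 = 1.5476 / 0.33 = 4.690 km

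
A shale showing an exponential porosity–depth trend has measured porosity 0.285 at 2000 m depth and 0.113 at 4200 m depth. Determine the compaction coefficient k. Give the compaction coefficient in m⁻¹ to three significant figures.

Working in km (1 km = 1000 m; k in km⁻¹ = k in m⁻¹ × 1000):
Athy: φ(Z) = φ₀ e^(−kZ) ⇒ φ₁/φ₂ = e^{k(Z₂−Z₁)} ⇒ k = ln(φ₁/φ₂)/(Z₂−Z₁)
k = ln(0.285/0.113) / (4.2 − 2) = ln(2.522) / 2.2 = 0.9251 / 2.2 = 0.4205 km⁻¹

0.000421 m⁻¹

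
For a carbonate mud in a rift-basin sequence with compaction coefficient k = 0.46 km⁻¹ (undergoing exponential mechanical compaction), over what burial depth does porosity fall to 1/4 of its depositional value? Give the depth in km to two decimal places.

n/n₀ = 1/4 ⇒ exp(−k·z) = 1/4 ⇒ z = ln(4) / k
z = 1.3863 / 0.46 = 3.014 km

3.01 km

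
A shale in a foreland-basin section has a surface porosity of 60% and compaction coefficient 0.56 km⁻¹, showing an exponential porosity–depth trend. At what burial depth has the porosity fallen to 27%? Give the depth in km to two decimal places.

1.43 km

Invert Athy's law: d = ln(φ₀/φ) / k
d = ln(0.6/0.27) / 0.56 = ln(2.222) / 0.56 = 0.7985 / 0.56 = 1.426 km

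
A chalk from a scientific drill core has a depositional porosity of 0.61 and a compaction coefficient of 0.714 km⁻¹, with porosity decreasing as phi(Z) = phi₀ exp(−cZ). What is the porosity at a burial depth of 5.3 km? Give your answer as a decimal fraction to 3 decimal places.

0.014

phi = phi₀·exp(−c·Z) = 0.61 × exp(−0.714 × 5.3) = 0.61 × exp(−3.784)
  = 0.61 × 0.0227 = 0.0139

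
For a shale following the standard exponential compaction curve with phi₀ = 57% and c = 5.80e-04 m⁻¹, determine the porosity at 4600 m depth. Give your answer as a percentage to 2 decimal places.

Working in km (1 km = 1000 m; c in km⁻¹ = c in m⁻¹ × 1000):
phi = phi₀·exp(−c·z) = 0.57 × exp(−0.58 × 4.6) = 0.57 × exp(−2.668)
  = 0.57 × 0.0694 = 0.0396

3.96%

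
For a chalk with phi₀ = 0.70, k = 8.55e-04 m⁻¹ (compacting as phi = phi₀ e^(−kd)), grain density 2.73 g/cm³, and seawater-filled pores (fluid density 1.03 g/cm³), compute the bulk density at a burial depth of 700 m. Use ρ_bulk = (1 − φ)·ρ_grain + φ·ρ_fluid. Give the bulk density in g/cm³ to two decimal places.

Working in km (1 km = 1000 m; k in km⁻¹ = k in m⁻¹ × 1000):
Porosity at depth: phi = 0.7·exp(−0.855×0.7) = 0.7×0.5496 = 0.3847
Bulk density: ρ_b = (1−phi)ρ_g + phi·ρ_f = 0.6153×2.73 + 0.3847×1.03
       = 1.680 + 0.396 = 2.076 g/cm³

2.08 g/cm³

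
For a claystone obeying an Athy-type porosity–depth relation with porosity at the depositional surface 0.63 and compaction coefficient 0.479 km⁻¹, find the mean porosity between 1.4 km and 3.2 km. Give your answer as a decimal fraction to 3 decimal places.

⟨phi⟩ = (1/(d₂−d₁)) ∫ phi₀ e^(−βd) dd = phi₀·(e^(−β·d₁) − e^(−β·d₂)) / (β·(d₂−d₁))
e^(−0.479×1.4) = 0.5114; e^(−0.479×3.2) = 0.2159
⟨phi⟩ = 0.63 × (0.5114 − 0.2159) / (0.479 × 1.8) = 0.63 × 0.3427 = 0.2159

0.216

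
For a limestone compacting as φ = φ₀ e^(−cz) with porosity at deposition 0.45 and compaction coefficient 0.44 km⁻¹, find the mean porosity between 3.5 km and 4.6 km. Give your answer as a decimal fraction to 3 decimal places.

0.076

⟨φ⟩ = (1/(z₂−z₁)) ∫ φ₀ e^(−cz) dz = φ₀·(e^(−c·z₁) − e^(−c·z₂)) / (c·(z₂−z₁))
e^(−0.44×3.5) = 0.2144; e^(−0.44×4.6) = 0.1321
⟨φ⟩ = 0.45 × (0.2144 − 0.1321) / (0.44 × 1.1) = 0.45 × 0.1699 = 0.0765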